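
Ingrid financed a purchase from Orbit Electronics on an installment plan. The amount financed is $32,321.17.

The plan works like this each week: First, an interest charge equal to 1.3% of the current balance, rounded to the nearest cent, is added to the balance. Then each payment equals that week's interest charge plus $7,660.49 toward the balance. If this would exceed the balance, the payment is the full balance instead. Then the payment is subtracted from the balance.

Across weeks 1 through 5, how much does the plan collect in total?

$33,426.19

# | Opening | Interest | Payment | End bal
1 | $32,321.17 | $420.18 | $8,080.67 | $24,660.68
2 | $24,660.68 | $320.59 | $7,981.08 | $17,000.19
3 | $17,000.19 | $221.00 | $7,881.49 | $9,339.70
4 | $9,339.70 | $121.42 | $7,781.91 | $1,679.21
5 | $1,679.21 | $21.83 | $1,701.04 | $0.00
Total paid: $33,426.19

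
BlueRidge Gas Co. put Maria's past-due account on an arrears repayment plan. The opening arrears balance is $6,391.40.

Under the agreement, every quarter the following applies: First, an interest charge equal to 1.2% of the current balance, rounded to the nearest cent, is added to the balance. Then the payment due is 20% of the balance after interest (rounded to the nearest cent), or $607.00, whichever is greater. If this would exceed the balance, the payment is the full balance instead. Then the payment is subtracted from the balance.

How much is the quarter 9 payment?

Quarter 1: opening $6,391.40; interest $76.70 → $6,468.10; payment $1,293.62; balance $5,174.48
Quarter 2: opening $5,174.48; interest $62.09 → $5,236.57; payment $1,047.31; balance $4,189.26
Quarter 3: opening $4,189.26; interest $50.27 → $4,239.53; payment $847.91; balance $3,391.62
Quarter 4: opening $3,391.62; interest $40.70 → $3,432.32; payment $686.46; balance $2,745.86
Quarter 5: opening $2,745.86; interest $32.95 → $2,778.81; payment $607.00; balance $2,171.81
Quarter 6: opening $2,171.81; interest $26.06 → $2,197.87; payment $607.00; balance $1,590.87
Quarter 7: opening $1,590.87; interest $19.09 → $1,609.96; payment $607.00; balance $1,002.96
Quarter 8: opening $1,002.96; interest $12.04 → $1,015.00; payment $607.00; balance $408.00
Quarter 9: opening $408.00; interest $4.90 → $412.90; payment $412.90; balance $0.00

$412.90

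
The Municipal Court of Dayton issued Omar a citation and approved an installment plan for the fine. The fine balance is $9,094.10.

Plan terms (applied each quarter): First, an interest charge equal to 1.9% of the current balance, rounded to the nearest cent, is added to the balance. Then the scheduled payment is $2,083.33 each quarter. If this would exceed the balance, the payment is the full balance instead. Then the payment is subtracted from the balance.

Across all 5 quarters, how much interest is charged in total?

Quarter 1: opening $9,094.10; interest $172.79 → $9,266.89; payment $2,083.33; balance $7,183.56
Quarter 2: opening $7,183.56; interest $136.49 → $7,320.05; payment $2,083.33; balance $5,236.72
Quarter 3: opening $5,236.72; interest $99.50 → $5,336.22; payment $2,083.33; balance $3,252.89
Quarter 4: opening $3,252.89; interest $61.80 → $3,314.69; payment $2,083.33; balance $1,231.36
Quarter 5: opening $1,231.36; interest $23.40 → $1,254.76; payment $1,254.76; balance $0.00
Total interest: $172.79 + $136.49 + $99.50 + $61.80 + $23.40 = $493.98

$493.98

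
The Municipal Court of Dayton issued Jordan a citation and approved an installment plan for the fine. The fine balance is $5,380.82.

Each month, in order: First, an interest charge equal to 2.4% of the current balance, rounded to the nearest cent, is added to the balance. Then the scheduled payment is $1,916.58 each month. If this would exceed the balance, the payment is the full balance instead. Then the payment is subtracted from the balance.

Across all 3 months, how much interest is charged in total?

Month 1: opening $5,380.82; interest $129.14 → $5,509.96; payment $1,916.58; balance $3,593.38
Month 2: opening $3,593.38; interest $86.24 → $3,679.62; payment $1,916.58; balance $1,763.04
Month 3: opening $1,763.04; interest $42.31 → $1,805.35; payment $1,805.35; balance $0.00
Total interest: $129.14 + $86.24 + $42.31 = $257.69

$257.69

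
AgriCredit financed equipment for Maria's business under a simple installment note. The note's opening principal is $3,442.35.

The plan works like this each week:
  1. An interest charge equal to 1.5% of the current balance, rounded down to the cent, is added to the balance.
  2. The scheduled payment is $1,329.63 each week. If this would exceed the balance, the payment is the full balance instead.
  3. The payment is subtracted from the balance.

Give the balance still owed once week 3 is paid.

Week 1: $3,442.35 +$51.63 interest = $3,493.98; pay $1,329.63 → $2,164.35
Week 2: $2,164.35 +$32.46 interest = $2,196.81; pay $1,329.63 → $867.18
Week 3: $867.18 +$13.00 interest = $880.18; pay $880.18 → $0.00

$0.00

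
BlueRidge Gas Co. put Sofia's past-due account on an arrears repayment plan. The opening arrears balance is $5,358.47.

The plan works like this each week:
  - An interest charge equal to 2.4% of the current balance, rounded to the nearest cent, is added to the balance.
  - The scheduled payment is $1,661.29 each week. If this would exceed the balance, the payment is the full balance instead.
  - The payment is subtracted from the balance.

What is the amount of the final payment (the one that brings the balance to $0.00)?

Week 1: opening $5,358.47; interest $128.60 → $5,487.07; payment $1,661.29; balance $3,825.78
Week 2: opening $3,825.78; interest $91.82 → $3,917.60; payment $1,661.29; balance $2,256.31
Week 3: opening $2,256.31; interest $54.15 → $2,310.46; payment $1,661.29; balance $649.17
Week 4: opening $649.17; interest $15.58 → $664.75; payment $664.75; balance $0.00

$664.75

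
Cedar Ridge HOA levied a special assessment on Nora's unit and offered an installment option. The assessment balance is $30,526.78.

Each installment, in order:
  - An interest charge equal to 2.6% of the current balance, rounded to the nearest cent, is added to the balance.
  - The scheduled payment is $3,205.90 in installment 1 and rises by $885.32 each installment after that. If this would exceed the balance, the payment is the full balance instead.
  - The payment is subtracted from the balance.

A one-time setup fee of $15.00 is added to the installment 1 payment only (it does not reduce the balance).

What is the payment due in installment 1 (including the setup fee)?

$3,220.90

# | Opening | Interest | Payment | Fee | End bal
1 | $30,526.78 | $793.70 | $3,205.90 | $15.00 | $28,114.58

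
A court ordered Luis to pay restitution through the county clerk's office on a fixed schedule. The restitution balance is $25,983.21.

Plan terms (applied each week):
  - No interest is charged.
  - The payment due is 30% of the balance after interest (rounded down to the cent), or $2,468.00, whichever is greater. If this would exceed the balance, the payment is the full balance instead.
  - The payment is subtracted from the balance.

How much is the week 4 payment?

Week 1: $25,983.21 − $7,794.96 → $18,188.25
Week 2: $18,188.25 − $5,456.47 → $12,731.78
Week 3: $12,731.78 − $3,819.53 → $8,912.25
Week 4: $8,912.25 − $2,673.67 → $6,238.58

$2,673.67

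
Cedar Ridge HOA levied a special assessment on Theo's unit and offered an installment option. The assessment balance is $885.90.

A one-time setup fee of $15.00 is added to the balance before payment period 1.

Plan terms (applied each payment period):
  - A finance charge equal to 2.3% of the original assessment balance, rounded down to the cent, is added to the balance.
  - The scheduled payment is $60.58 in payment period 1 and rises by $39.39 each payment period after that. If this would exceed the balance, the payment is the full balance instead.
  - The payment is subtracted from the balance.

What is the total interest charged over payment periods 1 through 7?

# | Opening | Interest | Payment | End bal
1 | $900.90 | $20.37 | $60.58 | $860.69
2 | $860.69 | $20.37 | $99.97 | $781.09
3 | $781.09 | $20.37 | $139.36 | $662.10
4 | $662.10 | $20.37 | $178.75 | $503.72
5 | $503.72 | $20.37 | $218.14 | $305.95
6 | $305.95 | $20.37 | $257.53 | $68.79
7 | $68.79 | $20.37 | $89.16 | $0.00
Total interest: $20.37 + $20.37 + $20.37 + $20.37 + $20.37 + $20.37 + $20.37 = $142.59

$142.59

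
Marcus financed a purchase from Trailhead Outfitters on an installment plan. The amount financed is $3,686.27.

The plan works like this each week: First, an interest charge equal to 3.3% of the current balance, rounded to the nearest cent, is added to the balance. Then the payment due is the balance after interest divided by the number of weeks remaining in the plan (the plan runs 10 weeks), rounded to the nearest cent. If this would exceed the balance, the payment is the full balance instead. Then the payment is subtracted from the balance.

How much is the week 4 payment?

$419.75

Week 1: opening $3,686.27; interest $121.65 → $3,807.92; payment $380.79; balance $3,427.13
Week 2: opening $3,427.13; interest $113.10 → $3,540.23; payment $393.36; balance $3,146.87
Week 3: opening $3,146.87; interest $103.85 → $3,250.72; payment $406.34; balance $2,844.38
Week 4: opening $2,844.38; interest $93.86 → $2,938.24; payment $419.75; balance $2,518.49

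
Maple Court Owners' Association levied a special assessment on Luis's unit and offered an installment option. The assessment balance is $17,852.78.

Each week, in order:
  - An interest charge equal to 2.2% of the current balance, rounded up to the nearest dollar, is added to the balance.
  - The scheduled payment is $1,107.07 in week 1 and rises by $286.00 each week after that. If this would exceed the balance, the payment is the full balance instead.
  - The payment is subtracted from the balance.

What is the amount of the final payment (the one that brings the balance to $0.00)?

$3,386.22

Week 1: $17,852.78 +$393.00 interest = $18,245.78; pay $1,107.07 → $17,138.71
Week 2: $17,138.71 +$378.00 interest = $17,516.71; pay $1,393.07 → $16,123.64
Week 3: $16,123.64 +$355.00 interest = $16,478.64; pay $1,679.07 → $14,799.57
Week 4: $14,799.57 +$326.00 interest = $15,125.57; pay $1,965.07 → $13,160.50
Week 5: $13,160.50 +$290.00 interest = $13,450.50; pay $2,251.07 → $11,199.43
Week 6: $11,199.43 +$247.00 interest = $11,446.43; pay $2,537.07 → $8,909.36
Week 7: $8,909.36 +$197.00 interest = $9,106.36; pay $2,823.07 → $6,283.29
Week 8: $6,283.29 +$139.00 interest = $6,422.29; pay $3,109.07 → $3,313.22
Week 9: $3,313.22 +$73.00 interest = $3,386.22; pay $3,386.22 → $0.00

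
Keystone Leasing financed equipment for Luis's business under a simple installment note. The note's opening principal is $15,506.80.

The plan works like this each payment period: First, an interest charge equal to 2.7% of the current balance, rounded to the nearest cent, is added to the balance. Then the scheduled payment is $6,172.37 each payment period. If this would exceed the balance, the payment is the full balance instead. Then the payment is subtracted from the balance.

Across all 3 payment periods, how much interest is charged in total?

Payment period 1: opening $15,506.80; interest $418.68 → $15,925.48; payment $6,172.37; balance $9,753.11
Payment period 2: opening $9,753.11; interest $263.33 → $10,016.44; payment $6,172.37; balance $3,844.07
Payment period 3: opening $3,844.07; interest $103.79 → $3,947.86; payment $3,947.86; balance $0.00
Total interest: $418.68 + $263.33 + $103.79 = $785.80

$785.80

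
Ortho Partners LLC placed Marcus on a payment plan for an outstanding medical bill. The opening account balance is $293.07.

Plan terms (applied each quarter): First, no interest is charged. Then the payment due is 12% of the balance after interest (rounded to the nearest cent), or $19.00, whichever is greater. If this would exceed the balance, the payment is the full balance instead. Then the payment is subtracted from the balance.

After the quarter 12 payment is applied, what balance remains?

Quarter 1: $293.07 − $35.17 → $257.90
Quarter 2: $257.90 − $30.95 → $226.95
Quarter 3: $226.95 − $27.23 → $199.72
Quarter 4: $199.72 − $23.97 → $175.75
Quarter 5: $175.75 − $21.09 → $154.66
Quarter 6: $154.66 − $19.00 → $135.66
Quarter 7: $135.66 − $19.00 → $116.66
Quarter 8: $116.66 − $19.00 → $97.66
Quarter 9: $97.66 − $19.00 → $78.66
Quarter 10: $78.66 − $19.00 → $59.66
Quarter 11: $59.66 − $19.00 → $40.66
Quarter 12: $40.66 − $19.00 → $21.66

$21.66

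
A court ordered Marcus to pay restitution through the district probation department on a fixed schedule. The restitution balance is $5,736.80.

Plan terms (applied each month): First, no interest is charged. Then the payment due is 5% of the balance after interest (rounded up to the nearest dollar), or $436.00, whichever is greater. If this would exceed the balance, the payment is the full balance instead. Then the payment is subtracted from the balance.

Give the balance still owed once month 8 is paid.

$2,248.80

Month 1: $5,736.80 − $436.00 → $5,300.80
Month 2: $5,300.80 − $436.00 → $4,864.80
Month 3: $4,864.80 − $436.00 → $4,428.80
Month 4: $4,428.80 − $436.00 → $3,992.80
Month 5: $3,992.80 − $436.00 → $3,556.80
Month 6: $3,556.80 − $436.00 → $3,120.80
Month 7: $3,120.80 − $436.00 → $2,684.80
Month 8: $2,684.80 − $436.00 → $2,248.80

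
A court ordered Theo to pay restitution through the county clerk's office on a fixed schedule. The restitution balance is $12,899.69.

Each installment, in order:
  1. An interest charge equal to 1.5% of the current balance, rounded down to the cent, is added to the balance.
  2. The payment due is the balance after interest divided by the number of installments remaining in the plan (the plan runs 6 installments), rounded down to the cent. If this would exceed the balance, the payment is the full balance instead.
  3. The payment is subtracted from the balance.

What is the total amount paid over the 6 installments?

Installment 1: opening $12,899.69; interest $193.49 → $13,093.18; payment $2,182.19; balance $10,910.99
Installment 2: opening $10,910.99; interest $163.66 → $11,074.65; payment $2,214.93; balance $8,859.72
Installment 3: opening $8,859.72; interest $132.89 → $8,992.61; payment $2,248.15; balance $6,744.46
Installment 4: opening $6,744.46; interest $101.16 → $6,845.62; payment $2,281.87; balance $4,563.75
Installment 5: opening $4,563.75; interest $68.45 → $4,632.20; payment $2,316.10; balance $2,316.10
Installment 6: opening $2,316.10; interest $34.74 → $2,350.84; payment $2,350.84; balance $0.00
Total paid: $13,594.08

$13,594.08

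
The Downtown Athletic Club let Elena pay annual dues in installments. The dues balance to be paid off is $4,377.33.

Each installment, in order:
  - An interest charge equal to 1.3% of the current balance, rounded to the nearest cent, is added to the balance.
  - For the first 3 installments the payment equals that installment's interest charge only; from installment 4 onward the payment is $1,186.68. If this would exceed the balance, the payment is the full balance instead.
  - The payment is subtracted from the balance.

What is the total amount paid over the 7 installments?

$4,686.80

Installment 1: opening $4,377.33; interest $56.91 → $4,434.24; payment $56.91; balance $4,377.33
Installment 2: opening $4,377.33; interest $56.91 → $4,434.24; payment $56.91; balance $4,377.33
Installment 3: opening $4,377.33; interest $56.91 → $4,434.24; payment $56.91; balance $4,377.33
Installment 4: opening $4,377.33; interest $56.91 → $4,434.24; payment $1,186.68; balance $3,247.56
Installment 5: opening $3,247.56; interest $42.22 → $3,289.78; payment $1,186.68; balance $2,103.10
Installment 6: opening $2,103.10; interest $27.34 → $2,130.44; payment $1,186.68; balance $943.76
Installment 7: opening $943.76; interest $12.27 → $956.03; payment $956.03; balance $0.00
Total paid: $4,686.80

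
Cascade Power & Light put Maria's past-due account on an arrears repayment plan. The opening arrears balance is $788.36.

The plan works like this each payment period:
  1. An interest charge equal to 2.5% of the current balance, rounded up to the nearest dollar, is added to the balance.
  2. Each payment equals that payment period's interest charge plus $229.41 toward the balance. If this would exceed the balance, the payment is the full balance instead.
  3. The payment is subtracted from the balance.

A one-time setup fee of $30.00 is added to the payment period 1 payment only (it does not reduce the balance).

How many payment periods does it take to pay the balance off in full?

# | Opening | Interest | Payment | Fee | End bal
1 | $788.36 | $20.00 | $249.41 | $30.00 | $558.95
2 | $558.95 | $14.00 | $243.41 | — | $329.54
3 | $329.54 | $9.00 | $238.41 | — | $100.13
4 | $100.13 | $3.00 | $103.13 | — | $0.00
Balance reaches $0.00 in payment period 4.

4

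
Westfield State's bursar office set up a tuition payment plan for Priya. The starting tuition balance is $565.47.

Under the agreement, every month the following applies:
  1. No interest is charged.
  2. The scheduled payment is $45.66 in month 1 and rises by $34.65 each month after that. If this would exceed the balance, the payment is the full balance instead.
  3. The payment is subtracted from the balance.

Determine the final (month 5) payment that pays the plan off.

Month 1: opening $565.47; payment $45.66; balance $519.81
Month 2: opening $519.81; payment $80.31; balance $439.50
Month 3: opening $439.50; payment $114.96; balance $324.54
Month 4: opening $324.54; payment $149.61; balance $174.93
Month 5: opening $174.93; payment $174.93; balance $0.00

$174.93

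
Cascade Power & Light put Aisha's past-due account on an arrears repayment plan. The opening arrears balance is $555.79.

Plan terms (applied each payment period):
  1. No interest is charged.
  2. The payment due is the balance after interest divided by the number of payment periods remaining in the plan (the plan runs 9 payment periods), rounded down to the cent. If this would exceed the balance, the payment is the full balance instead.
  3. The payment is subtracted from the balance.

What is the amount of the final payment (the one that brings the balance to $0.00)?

Payment period 1: $555.79 − $61.75 → $494.04
Payment period 2: $494.04 − $61.75 → $432.29
Payment period 3: $432.29 − $61.75 → $370.54
Payment period 4: $370.54 − $61.75 → $308.79
Payment period 5: $308.79 − $61.75 → $247.04
Payment period 6: $247.04 − $61.76 → $185.28
Payment period 7: $185.28 − $61.76 → $123.52
Payment period 8: $123.52 − $61.76 → $61.76
Payment period 9: $61.76 − $61.76 → $0.00

$61.76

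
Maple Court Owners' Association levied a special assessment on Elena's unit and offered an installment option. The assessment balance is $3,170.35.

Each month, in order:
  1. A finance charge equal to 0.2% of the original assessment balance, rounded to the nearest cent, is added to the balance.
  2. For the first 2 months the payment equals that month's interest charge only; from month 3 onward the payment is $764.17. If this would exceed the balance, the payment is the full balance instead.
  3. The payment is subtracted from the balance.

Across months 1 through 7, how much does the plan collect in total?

Month 1: opening $3,170.35; interest $6.34 → $3,176.69; payment $6.34; balance $3,170.35
Month 2: opening $3,170.35; interest $6.34 → $3,176.69; payment $6.34; balance $3,170.35
Month 3: opening $3,170.35; interest $6.34 → $3,176.69; payment $764.17; balance $2,412.52
Month 4: opening $2,412.52; interest $6.34 → $2,418.86; payment $764.17; balance $1,654.69
Month 5: opening $1,654.69; interest $6.34 → $1,661.03; payment $764.17; balance $896.86
Month 6: opening $896.86; interest $6.34 → $903.20; payment $764.17; balance $139.03
Month 7: opening $139.03; interest $6.34 → $145.37; payment $145.37; balance $0.00
Total paid: $3,214.73

$3,214.73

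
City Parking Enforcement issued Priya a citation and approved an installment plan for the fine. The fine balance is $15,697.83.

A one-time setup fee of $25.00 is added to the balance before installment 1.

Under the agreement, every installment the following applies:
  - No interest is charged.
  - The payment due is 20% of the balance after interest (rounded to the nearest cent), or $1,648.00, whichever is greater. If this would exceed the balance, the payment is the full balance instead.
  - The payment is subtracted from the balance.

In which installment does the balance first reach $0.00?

Installment 1: opening $15,722.83; payment $3,144.57; balance $12,578.26
Installment 2: opening $12,578.26; payment $2,515.65; balance $10,062.61
Installment 3: opening $10,062.61; payment $2,012.52; balance $8,050.09
Installment 4: opening $8,050.09; payment $1,648.00; balance $6,402.09
Installment 5: opening $6,402.09; payment $1,648.00; balance $4,754.09
Installment 6: opening $4,754.09; payment $1,648.00; balance $3,106.09
Installment 7: opening $3,106.09; payment $1,648.00; balance $1,458.09
Installment 8: opening $1,458.09; payment $1,458.09; balance $0.00
Balance reaches $0.00 in installment 8.

8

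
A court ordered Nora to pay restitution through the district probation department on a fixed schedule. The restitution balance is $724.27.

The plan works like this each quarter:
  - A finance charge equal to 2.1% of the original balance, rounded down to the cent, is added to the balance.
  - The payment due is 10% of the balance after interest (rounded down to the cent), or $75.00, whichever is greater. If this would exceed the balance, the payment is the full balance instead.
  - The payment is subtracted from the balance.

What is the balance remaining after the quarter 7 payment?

Quarter 1: opening $724.27; interest $15.20 → $739.47; payment $75.00; balance $664.47
Quarter 2: opening $664.47; interest $15.20 → $679.67; payment $75.00; balance $604.67
Quarter 3: opening $604.67; interest $15.20 → $619.87; payment $75.00; balance $544.87
Quarter 4: opening $544.87; interest $15.20 → $560.07; payment $75.00; balance $485.07
Quarter 5: opening $485.07; interest $15.20 → $500.27; payment $75.00; balance $425.27
Quarter 6: opening $425.27; interest $15.20 → $440.47; payment $75.00; balance $365.47
Quarter 7: opening $365.47; interest $15.20 → $380.67; payment $75.00; balance $305.67

$305.67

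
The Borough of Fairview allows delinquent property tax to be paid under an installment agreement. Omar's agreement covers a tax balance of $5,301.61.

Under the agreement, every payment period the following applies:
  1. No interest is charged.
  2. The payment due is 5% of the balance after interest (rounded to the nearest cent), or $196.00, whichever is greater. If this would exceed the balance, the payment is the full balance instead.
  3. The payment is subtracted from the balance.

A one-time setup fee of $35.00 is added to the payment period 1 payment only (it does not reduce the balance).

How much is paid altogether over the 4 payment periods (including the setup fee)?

$1,018.42

# | Opening | Payment | Fee | End bal
1 | $5,301.61 | $265.08 | $35.00 | $5,036.53
2 | $5,036.53 | $251.83 | — | $4,784.70
3 | $4,784.70 | $239.24 | — | $4,545.46
4 | $4,545.46 | $227.27 | — | $4,318.19
Total paid: $1,018.42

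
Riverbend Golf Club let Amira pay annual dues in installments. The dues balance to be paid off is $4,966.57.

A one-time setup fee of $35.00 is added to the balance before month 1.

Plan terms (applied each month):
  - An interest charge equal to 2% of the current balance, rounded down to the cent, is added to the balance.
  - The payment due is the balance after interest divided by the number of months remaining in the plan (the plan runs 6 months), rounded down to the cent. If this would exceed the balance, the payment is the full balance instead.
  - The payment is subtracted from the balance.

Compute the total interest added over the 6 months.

$361.99

Month 1: opening $5,001.57; interest $100.03 → $5,101.60; payment $850.26; balance $4,251.34
Month 2: opening $4,251.34; interest $85.02 → $4,336.36; payment $867.27; balance $3,469.09
Month 3: opening $3,469.09; interest $69.38 → $3,538.47; payment $884.61; balance $2,653.86
Month 4: opening $2,653.86; interest $53.07 → $2,706.93; payment $902.31; balance $1,804.62
Month 5: opening $1,804.62; interest $36.09 → $1,840.71; payment $920.35; balance $920.36
Month 6: opening $920.36; interest $18.40 → $938.76; payment $938.76; balance $0.00
Total interest: $100.03 + $85.02 + $69.38 + $53.07 + $36.09 + $18.40 = $361.99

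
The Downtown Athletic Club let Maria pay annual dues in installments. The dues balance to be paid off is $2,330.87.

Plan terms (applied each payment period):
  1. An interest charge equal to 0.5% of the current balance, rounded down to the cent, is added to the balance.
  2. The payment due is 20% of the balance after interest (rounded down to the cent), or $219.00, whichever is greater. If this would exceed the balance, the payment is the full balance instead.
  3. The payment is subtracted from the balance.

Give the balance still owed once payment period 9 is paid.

$0.00

Payment period 1: opening $2,330.87; interest $11.65 → $2,342.52; payment $468.50; balance $1,874.02
Payment period 2: opening $1,874.02; interest $9.37 → $1,883.39; payment $376.67; balance $1,506.72
Payment period 3: opening $1,506.72; interest $7.53 → $1,514.25; payment $302.85; balance $1,211.40
Payment period 4: opening $1,211.40; interest $6.05 → $1,217.45; payment $243.49; balance $973.96
Payment period 5: opening $973.96; interest $4.86 → $978.82; payment $219.00; balance $759.82
Payment period 6: opening $759.82; interest $3.79 → $763.61; payment $219.00; balance $544.61
Payment period 7: opening $544.61; interest $2.72 → $547.33; payment $219.00; balance $328.33
Payment period 8: opening $328.33; interest $1.64 → $329.97; payment $219.00; balance $110.97
Payment period 9: opening $110.97; interest $0.55 → $111.52; payment $111.52; balance $0.00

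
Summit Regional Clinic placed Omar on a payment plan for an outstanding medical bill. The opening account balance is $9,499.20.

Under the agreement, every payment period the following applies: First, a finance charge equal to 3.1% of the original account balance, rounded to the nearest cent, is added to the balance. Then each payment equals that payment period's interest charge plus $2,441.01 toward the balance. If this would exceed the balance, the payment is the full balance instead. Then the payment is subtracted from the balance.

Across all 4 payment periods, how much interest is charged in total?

$1,177.92

Payment period 1: opening $9,499.20; interest $294.48 → $9,793.68; payment $2,735.49; balance $7,058.19
Payment period 2: opening $7,058.19; interest $294.48 → $7,352.67; payment $2,735.49; balance $4,617.18
Payment period 3: opening $4,617.18; interest $294.48 → $4,911.66; payment $2,735.49; balance $2,176.17
Payment period 4: opening $2,176.17; interest $294.48 → $2,470.65; payment $2,470.65; balance $0.00
Total interest: $294.48 + $294.48 + $294.48 + $294.48 = $1,177.92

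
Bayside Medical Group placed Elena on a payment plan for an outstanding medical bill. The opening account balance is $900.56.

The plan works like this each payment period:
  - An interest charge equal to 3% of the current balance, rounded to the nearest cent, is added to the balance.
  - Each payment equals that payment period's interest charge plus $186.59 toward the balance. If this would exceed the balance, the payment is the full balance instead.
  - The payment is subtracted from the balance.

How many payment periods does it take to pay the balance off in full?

# | Opening | Interest | Payment | End bal
1 | $900.56 | $27.02 | $213.61 | $713.97
2 | $713.97 | $21.42 | $208.01 | $527.38
3 | $527.38 | $15.82 | $202.41 | $340.79
4 | $340.79 | $10.22 | $196.81 | $154.20
5 | $154.20 | $4.63 | $158.83 | $0.00
Balance reaches $0.00 in payment period 5.

5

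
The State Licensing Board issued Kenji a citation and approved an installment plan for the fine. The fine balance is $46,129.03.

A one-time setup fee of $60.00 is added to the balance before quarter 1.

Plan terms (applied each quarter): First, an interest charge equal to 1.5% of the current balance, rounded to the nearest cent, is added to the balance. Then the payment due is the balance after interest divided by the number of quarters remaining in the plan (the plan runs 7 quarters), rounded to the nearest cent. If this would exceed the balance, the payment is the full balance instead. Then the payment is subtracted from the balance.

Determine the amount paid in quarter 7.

Quarter 1: opening $46,189.03; interest $692.84 → $46,881.87; payment $6,697.41; balance $40,184.46
Quarter 2: opening $40,184.46; interest $602.77 → $40,787.23; payment $6,797.87; balance $33,989.36
Quarter 3: opening $33,989.36; interest $509.84 → $34,499.20; payment $6,899.84; balance $27,599.36
Quarter 4: opening $27,599.36; interest $413.99 → $28,013.35; payment $7,003.34; balance $21,010.01
Quarter 5: opening $21,010.01; interest $315.15 → $21,325.16; payment $7,108.39; balance $14,216.77
Quarter 6: opening $14,216.77; interest $213.25 → $14,430.02; payment $7,215.01; balance $7,215.01
Quarter 7: opening $7,215.01; interest $108.23 → $7,323.24; payment $7,323.24; balance $0.00

$7,323.24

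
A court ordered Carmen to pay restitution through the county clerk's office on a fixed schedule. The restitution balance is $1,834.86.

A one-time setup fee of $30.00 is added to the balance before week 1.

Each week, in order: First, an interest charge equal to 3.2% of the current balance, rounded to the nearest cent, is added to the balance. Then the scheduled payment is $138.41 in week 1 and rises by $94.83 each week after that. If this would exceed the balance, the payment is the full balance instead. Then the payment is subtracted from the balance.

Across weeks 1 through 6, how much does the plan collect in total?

Week 1: $1,864.86 +$59.68 interest = $1,924.54; pay $138.41 → $1,786.13
Week 2: $1,786.13 +$57.16 interest = $1,843.29; pay $233.24 → $1,610.05
Week 3: $1,610.05 +$51.52 interest = $1,661.57; pay $328.07 → $1,333.50
Week 4: $1,333.50 +$42.67 interest = $1,376.17; pay $422.90 → $953.27
Week 5: $953.27 +$30.50 interest = $983.77; pay $517.73 → $466.04
Week 6: $466.04 +$14.91 interest = $480.95; pay $480.95 → $0.00
Total paid: $2,121.30

$2,121.30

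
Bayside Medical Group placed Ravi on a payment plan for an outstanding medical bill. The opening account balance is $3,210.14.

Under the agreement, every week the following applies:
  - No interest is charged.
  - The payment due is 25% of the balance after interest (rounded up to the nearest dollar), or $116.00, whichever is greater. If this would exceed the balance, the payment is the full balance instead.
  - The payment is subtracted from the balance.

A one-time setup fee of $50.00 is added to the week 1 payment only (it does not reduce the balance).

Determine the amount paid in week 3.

$452.00

# | Opening | Payment | Fee | End bal
1 | $3,210.14 | $803.00 | $50.00 | $2,407.14
2 | $2,407.14 | $602.00 | — | $1,805.14
3 | $1,805.14 | $452.00 | — | $1,353.14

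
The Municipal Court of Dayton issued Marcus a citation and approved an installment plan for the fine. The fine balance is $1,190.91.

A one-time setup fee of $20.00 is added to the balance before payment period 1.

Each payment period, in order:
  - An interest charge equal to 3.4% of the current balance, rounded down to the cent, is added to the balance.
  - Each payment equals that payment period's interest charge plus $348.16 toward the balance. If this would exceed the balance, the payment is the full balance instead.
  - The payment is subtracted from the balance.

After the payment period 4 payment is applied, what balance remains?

Payment period 1: $1,210.91 +$41.17 interest = $1,252.08; pay $389.33 → $862.75
Payment period 2: $862.75 +$29.33 interest = $892.08; pay $377.49 → $514.59
Payment period 3: $514.59 +$17.49 interest = $532.08; pay $365.65 → $166.43
Payment period 4: $166.43 +$5.65 interest = $172.08; pay $172.08 → $0.00

$0.00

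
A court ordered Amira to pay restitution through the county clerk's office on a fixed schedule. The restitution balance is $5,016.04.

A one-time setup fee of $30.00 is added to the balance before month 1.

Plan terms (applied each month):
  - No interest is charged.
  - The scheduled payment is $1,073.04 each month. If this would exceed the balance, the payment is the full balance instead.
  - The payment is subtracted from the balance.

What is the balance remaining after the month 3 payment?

Month 1: opening $5,046.04; payment $1,073.04; balance $3,973.00
Month 2: opening $3,973.00; payment $1,073.04; balance $2,899.96
Month 3: opening $2,899.96; payment $1,073.04; balance $1,826.92

$1,826.92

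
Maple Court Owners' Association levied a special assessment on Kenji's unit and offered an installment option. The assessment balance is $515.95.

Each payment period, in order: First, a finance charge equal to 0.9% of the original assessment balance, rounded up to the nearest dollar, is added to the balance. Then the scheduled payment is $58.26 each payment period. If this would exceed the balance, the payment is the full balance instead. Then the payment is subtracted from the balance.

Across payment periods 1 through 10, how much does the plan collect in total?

$565.95

# | Opening | Interest | Payment | End bal
1 | $515.95 | $5.00 | $58.26 | $462.69
2 | $462.69 | $5.00 | $58.26 | $409.43
3 | $409.43 | $5.00 | $58.26 | $356.17
4 | $356.17 | $5.00 | $58.26 | $302.91
5 | $302.91 | $5.00 | $58.26 | $249.65
6 | $249.65 | $5.00 | $58.26 | $196.39
7 | $196.39 | $5.00 | $58.26 | $143.13
8 | $143.13 | $5.00 | $58.26 | $89.87
9 | $89.87 | $5.00 | $58.26 | $36.61
10 | $36.61 | $5.00 | $41.61 | $0.00
Total paid: $565.95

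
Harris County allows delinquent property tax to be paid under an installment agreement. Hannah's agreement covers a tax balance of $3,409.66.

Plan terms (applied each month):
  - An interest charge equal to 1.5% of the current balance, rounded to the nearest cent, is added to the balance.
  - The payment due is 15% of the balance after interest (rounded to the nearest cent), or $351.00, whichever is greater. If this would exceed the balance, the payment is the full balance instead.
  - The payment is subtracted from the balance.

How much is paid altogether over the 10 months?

# | Opening | Interest | Payment | End bal
1 | $3,409.66 | $51.14 | $519.12 | $2,941.68
2 | $2,941.68 | $44.13 | $447.87 | $2,537.94
3 | $2,537.94 | $38.07 | $386.40 | $2,189.61
4 | $2,189.61 | $32.84 | $351.00 | $1,871.45
5 | $1,871.45 | $28.07 | $351.00 | $1,548.52
6 | $1,548.52 | $23.23 | $351.00 | $1,220.75
7 | $1,220.75 | $18.31 | $351.00 | $888.06
8 | $888.06 | $13.32 | $351.00 | $550.38
9 | $550.38 | $8.26 | $351.00 | $207.64
10 | $207.64 | $3.11 | $210.75 | $0.00
Total paid: $3,670.14

$3,670.14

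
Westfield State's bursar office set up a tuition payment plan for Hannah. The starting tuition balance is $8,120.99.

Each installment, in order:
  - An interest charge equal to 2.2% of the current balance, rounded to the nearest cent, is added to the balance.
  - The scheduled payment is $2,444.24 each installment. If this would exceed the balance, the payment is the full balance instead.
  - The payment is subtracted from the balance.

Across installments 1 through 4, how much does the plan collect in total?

$8,532.17

Installment 1: opening $8,120.99; interest $178.66 → $8,299.65; payment $2,444.24; balance $5,855.41
Installment 2: opening $5,855.41; interest $128.82 → $5,984.23; payment $2,444.24; balance $3,539.99
Installment 3: opening $3,539.99; interest $77.88 → $3,617.87; payment $2,444.24; balance $1,173.63
Installment 4: opening $1,173.63; interest $25.82 → $1,199.45; payment $1,199.45; balance $0.00
Total paid: $8,532.17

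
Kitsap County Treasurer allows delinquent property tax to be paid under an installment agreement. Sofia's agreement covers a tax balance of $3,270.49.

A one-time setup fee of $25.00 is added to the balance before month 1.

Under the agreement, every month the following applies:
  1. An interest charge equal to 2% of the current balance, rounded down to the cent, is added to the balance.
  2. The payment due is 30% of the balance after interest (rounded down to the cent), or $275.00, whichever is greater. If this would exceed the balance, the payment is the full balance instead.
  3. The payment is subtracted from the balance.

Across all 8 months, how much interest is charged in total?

Month 1: opening $3,295.49; interest $65.90 → $3,361.39; payment $1,008.41; balance $2,352.98
Month 2: opening $2,352.98; interest $47.05 → $2,400.03; payment $720.00; balance $1,680.03
Month 3: opening $1,680.03; interest $33.60 → $1,713.63; payment $514.08; balance $1,199.55
Month 4: opening $1,199.55; interest $23.99 → $1,223.54; payment $367.06; balance $856.48
Month 5: opening $856.48; interest $17.12 → $873.60; payment $275.00; balance $598.60
Month 6: opening $598.60; interest $11.97 → $610.57; payment $275.00; balance $335.57
Month 7: opening $335.57; interest $6.71 → $342.28; payment $275.00; balance $67.28
Month 8: opening $67.28; interest $1.34 → $68.62; payment $68.62; balance $0.00
Total interest: $65.90 + $47.05 + $33.60 + $23.99 + $17.12 + $11.97 + $6.71 + $1.34 = $207.68

$207.68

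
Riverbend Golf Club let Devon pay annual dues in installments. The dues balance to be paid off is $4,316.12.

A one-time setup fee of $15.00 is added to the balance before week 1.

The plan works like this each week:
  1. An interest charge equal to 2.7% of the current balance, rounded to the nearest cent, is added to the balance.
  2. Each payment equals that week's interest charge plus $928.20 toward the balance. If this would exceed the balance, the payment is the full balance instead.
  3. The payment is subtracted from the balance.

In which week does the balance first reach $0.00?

5

# | Opening | Interest | Payment | End bal
1 | $4,331.12 | $116.94 | $1,045.14 | $3,402.92
2 | $3,402.92 | $91.88 | $1,020.08 | $2,474.72
3 | $2,474.72 | $66.82 | $995.02 | $1,546.52
4 | $1,546.52 | $41.76 | $969.96 | $618.32
5 | $618.32 | $16.69 | $635.01 | $0.00
Balance reaches $0.00 in week 5.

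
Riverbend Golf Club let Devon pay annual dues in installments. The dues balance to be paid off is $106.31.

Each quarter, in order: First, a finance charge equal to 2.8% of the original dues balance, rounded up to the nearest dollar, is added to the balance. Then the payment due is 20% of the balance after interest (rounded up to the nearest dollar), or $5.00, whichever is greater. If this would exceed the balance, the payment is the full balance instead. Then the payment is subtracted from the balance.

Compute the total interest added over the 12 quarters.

Quarter 1: opening $106.31; interest $3.00 → $109.31; payment $22.00; balance $87.31
Quarter 2: opening $87.31; interest $3.00 → $90.31; payment $19.00; balance $71.31
Quarter 3: opening $71.31; interest $3.00 → $74.31; payment $15.00; balance $59.31
Quarter 4: opening $59.31; interest $3.00 → $62.31; payment $13.00; balance $49.31
Quarter 5: opening $49.31; interest $3.00 → $52.31; payment $11.00; balance $41.31
Quarter 6: opening $41.31; interest $3.00 → $44.31; payment $9.00; balance $35.31
Quarter 7: opening $35.31; interest $3.00 → $38.31; payment $8.00; balance $30.31
Quarter 8: opening $30.31; interest $3.00 → $33.31; payment $7.00; balance $26.31
Quarter 9: opening $26.31; interest $3.00 → $29.31; payment $6.00; balance $23.31
Quarter 10: opening $23.31; interest $3.00 → $26.31; payment $6.00; balance $20.31
Quarter 11: opening $20.31; interest $3.00 → $23.31; payment $5.00; balance $18.31
Quarter 12: opening $18.31; interest $3.00 → $21.31; payment $5.00; balance $16.31
Total interest: $3.00 + $3.00 + $3.00 + $3.00 + $3.00 + $3.00 + $3.00 + $3.00 + $3.00 + $3.00 + $3.00 + $3.00 = $36.00

$36.00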